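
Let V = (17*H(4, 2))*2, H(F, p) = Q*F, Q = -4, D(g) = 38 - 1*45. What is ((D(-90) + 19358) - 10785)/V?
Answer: -4283/272 ≈ -15.746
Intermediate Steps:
D(g) = -7 (D(g) = 38 - 45 = -7)
H(F, p) = -4*F
V = -544 (V = (17*(-4*4))*2 = (17*(-16))*2 = -272*2 = -544)
((D(-90) + 19358) - 10785)/V = ((-7 + 19358) - 10785)/(-544) = (19351 - 10785)*(-1/544) = 8566*(-1/544) = -4283/272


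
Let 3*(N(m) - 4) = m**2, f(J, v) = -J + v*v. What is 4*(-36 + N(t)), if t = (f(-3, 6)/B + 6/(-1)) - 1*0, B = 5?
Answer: -3092/25 ≈ -123.68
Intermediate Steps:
f(J, v) = v**2 - J (f(J, v) = -J + v**2 = v**2 - J)
t = 9/5 (t = ((6**2 - 1*(-3))/5 + 6/(-1)) - 1*0 = ((36 + 3)*(1/5) + 6*(-1)) + 0 = (39*(1/5) - 6) + 0 = (39/5 - 6) + 0 = 9/5 + 0 = 9/5 ≈ 1.8000)
N(m) = 4 + m**2/3
4*(-36 + N(t)) = 4*(-36 + (4 + (9/5)**2/3)) = 4*(-36 + (4 + (1/3)*(81/25))) = 4*(-36 + (4 + 27/25)) = 4*(-36 + 127/25) = 4*(-773/25) = -3092/25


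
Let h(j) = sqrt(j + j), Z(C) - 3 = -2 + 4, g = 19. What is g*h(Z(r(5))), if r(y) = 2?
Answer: 19*sqrt(10) ≈ 60.083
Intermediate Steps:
Z(C) = 5 (Z(C) = 3 + (-2 + 4) = 3 + 2 = 5)
h(j) = sqrt(2)*sqrt(j) (h(j) = sqrt(2*j) = sqrt(2)*sqrt(j))
g*h(Z(r(5))) = 19*(sqrt(2)*sqrt(5)) = 19*sqrt(10)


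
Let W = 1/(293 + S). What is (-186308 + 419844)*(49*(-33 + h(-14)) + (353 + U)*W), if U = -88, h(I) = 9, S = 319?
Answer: -42004193648/153 ≈ -2.7454e+8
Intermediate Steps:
W = 1/612 (W = 1/(293 + 319) = 1/612 ≈ 0.0016340)
(-186308 + 419844)*(49*(-33 + h(-14)) + (353 + U)*W) = (-186308 + 419844)*(49*(-33 + 9) + (353 - 88)*(1/612)) = 233536*(49*(-24) + 265*(1/612)) = 233536*(-1176 + 265/612) = 233536*(-719447/612) = -42004193648/153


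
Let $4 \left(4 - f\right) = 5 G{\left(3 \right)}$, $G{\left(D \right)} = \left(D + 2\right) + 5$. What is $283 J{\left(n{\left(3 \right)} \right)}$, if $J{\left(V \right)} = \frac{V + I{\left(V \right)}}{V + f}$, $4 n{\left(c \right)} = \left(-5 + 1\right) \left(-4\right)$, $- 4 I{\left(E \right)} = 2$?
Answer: $- \frac{1981}{9} \approx -220.11$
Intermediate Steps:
$I{\left(E \right)} = - \frac{1}{2}$ ($I{\left(E \right)} = \left(- \frac{1}{4}\right) 2 = - \frac{1}{2}$)
$G{\left(D \right)} = 7 + D$ ($G{\left(D \right)} = \left(2 + D\right) + 5 = 7 + D$)
$f = - \frac{17}{2}$ ($f = 4 - \frac{5 \left(7 + 3\right)}{4} = 4 - \frac{5 \cdot 10}{4} = 4 - \frac{25}{2} = - \frac{17}{2} \approx -8.5$)
$n{\left(c \right)} = 4$ ($n{\left(c \right)} = \frac{\left(-5 + 1\right) \left(-4\right)}{4} = \frac{\left(-4\right) \left(-4\right)}{4} = \frac{1}{4} \cdot 16 = 4$)
$J{\left(V \right)} = \frac{- \frac{1}{2} + V}{- \frac{17}{2} + V}$ ($J{\left(V \right)} = \frac{V - \frac{1}{2}}{V - \frac{17}{2}} = \frac{- \frac{1}{2} + V}{- \frac{17}{2} + V}$)
$283 J{\left(n{\left(3 \right)} \right)} = 283 \frac{-1 + 2 \cdot 4}{-17 + 2 \cdot 4} = 283 \frac{-1 + 8}{-17 + 8} = 283 \frac{1}{-9} \cdot 7 = 283 \left(\left(- \frac{1}{9}\right) 7\right) = 283 \left(- \frac{7}{9}\right) = - \frac{1981}{9}$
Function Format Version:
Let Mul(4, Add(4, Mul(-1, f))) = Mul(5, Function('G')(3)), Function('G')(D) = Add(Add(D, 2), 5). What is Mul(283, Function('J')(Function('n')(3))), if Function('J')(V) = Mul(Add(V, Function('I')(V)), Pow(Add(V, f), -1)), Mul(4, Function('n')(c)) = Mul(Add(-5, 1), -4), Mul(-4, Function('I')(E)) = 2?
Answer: Rational(-1981, 9) ≈ -220.11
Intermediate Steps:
Function('I')(E) = Rational(-1, 2) (Function('I')(E) = Mul(Rational(-1, 4), 2) = Rational(-1, 2))
Function('G')(D) = Add(7, D) (Function('G')(D) = Add(Add(2, D), 5) = Add(7, D))
f = Rational(-17, 2) (f = Add(4, Mul(Rational(-1, 4), Mul(5, Add(7, 3)))) = Add(4, Mul(Rational(-1, 4), Mul(5, 10))) = Add(4, Mul(Rational(-1, 4), 50)) = Add(4, Rational(-25, 2)) = Rational(-17, 2) ≈ -8.5000)
Function('n')(c) = 4 (Function('n')(c) = Mul(Rational(1, 4), Mul(Add(-5, 1), -4)) = Mul(Rational(1, 4), Mul(-4, -4)) = Mul(Rational(1, 4), 16) = 4)
Function('J')(V) = Mul(Pow(Add(Rational(-17, 2), V), -1), Add(Rational(-1, 2), V)) (Function('J')(V) = Mul(Add(V, Rational(-1, 2)), Pow(Add(V, Rational(-17, 2)), -1)) = Mul(Add(Rational(-1, 2), V), Pow(Add(Rational(-17, 2), V), -1)) = Mul(Pow(Add(Rational(-17, 2), V), -1), Add(Rational(-1, 2), V)))
Mul(283, Function('J')(Function('n')(3))) = Mul(283, Mul(Pow(Add(-17, Mul(2, 4)), -1), Add(-1, Mul(2, 4)))) = Mul(283, Mul(Pow(Add(-17, 8), -1), Add(-1, 8))) = Mul(283, Mul(Pow(-9, -1), 7)) = Mul(283, Mul(Rational(-1, 9), 7)) = Mul(283, Rational(-7, 9)) = Rational(-1981, 9)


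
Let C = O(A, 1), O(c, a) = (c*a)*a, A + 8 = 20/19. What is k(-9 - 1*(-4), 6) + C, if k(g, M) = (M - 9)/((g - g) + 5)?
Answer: -717/95 ≈ -7.5474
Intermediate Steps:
A = -132/19 (A = -8 + 20/19 = -132/19 ≈ -6.9474)
k(g, M) = -9/5 + M/5 (k(g, M) = (-9 + M)/(0 + 5) = (-9 + M)/5 = (-9 + M)*(1/5) = -9/5 + M/5)
O(c, a) = c*a**2 (O(c, a) = (a*c)*a = c*a**2)
C = -132/19 (C = -132/19*1**2 = -132/19*1 = -132/19 ≈ -6.9474)
k(-9 - 1*(-4), 6) + C = (-9/5 + (1/5)*6) - 132/19 = (-9/5 + 6/5) - 132/19 = -3/5 - 132/19 = -717/95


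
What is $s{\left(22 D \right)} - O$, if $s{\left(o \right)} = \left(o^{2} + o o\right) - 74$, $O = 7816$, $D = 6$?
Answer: $26958$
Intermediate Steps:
$s{\left(o \right)} = -74 + 2 o^{2}$ ($s{\left(o \right)} = \left(o^{2} + o^{2}\right) - 74 = 2 o^{2} - 74 = -74 + 2 o^{2}$)
$s{\left(22 D \right)} - O = \left(-74 + 2 \left(22 \cdot 6\right)^{2}\right) - 7816 = \left(-74 + 2 \cdot 132^{2}\right) - 7816 = \left(-74 + 2 \cdot 17424\right) - 7816 = \left(-74 + 34848\right) - 7816 = 34774 - 7816 = 26958$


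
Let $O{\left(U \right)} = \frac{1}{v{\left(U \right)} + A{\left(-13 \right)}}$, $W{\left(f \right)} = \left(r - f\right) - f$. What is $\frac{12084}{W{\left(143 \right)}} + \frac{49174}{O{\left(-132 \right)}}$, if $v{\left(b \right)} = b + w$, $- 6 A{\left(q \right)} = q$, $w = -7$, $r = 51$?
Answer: $- \frac{4743729097}{705} \approx -6.7287 \cdot 10^{6}$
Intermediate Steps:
$A{\left(q \right)} = - \frac{q}{6}$
$v{\left(b \right)} = -7 + b$ ($v{\left(b \right)} = b - 7 = -7 + b$)
$W{\left(f \right)} = 51 - 2 f$ ($W{\left(f \right)} = \left(51 - f\right) - f = 51 - 2 f$)
$O{\left(U \right)} = \frac{1}{- \frac{29}{6} + U}$ ($O{\left(U \right)} = \frac{1}{\left(-7 + U\right) - - \frac{13}{6}} = \frac{1}{\left(-7 + U\right) + \frac{13}{6}} = \frac{1}{- \frac{29}{6} + U}$)
$\frac{12084}{W{\left(143 \right)}} + \frac{49174}{O{\left(-132 \right)}} = \frac{12084}{51 - 286} + \frac{49174}{6 \frac{1}{-29 + 6 \left(-132\right)}} = \frac{12084}{51 - 286} + \frac{49174}{6 \frac{1}{-29 - 792}} = \frac{12084}{-235} + \frac{49174}{6 \frac{1}{-821}} = 12084 \left(- \frac{1}{235}\right) + \frac{49174}{6 \left(- \frac{1}{821}\right)} = - \frac{12084}{235} + \frac{49174}{- \frac{6}{821}} = - \frac{12084}{235} + 49174 \left(- \frac{821}{6}\right) = - \frac{12084}{235} - \frac{20185927}{3} = - \frac{4743729097}{705}$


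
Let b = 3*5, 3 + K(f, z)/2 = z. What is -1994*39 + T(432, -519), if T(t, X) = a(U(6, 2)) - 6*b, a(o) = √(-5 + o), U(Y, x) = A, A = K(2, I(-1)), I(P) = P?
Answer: -77856 + I*√13 ≈ -77856.0 + 3.6056*I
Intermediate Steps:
K(f, z) = -6 + 2*z
b = 15
A = -8 (A = -6 + 2*(-1) = -6 - 2 = -8)
U(Y, x) = -8
T(t, X) = -90 + I*√13 (T(t, X) = √(-5 - 8) - 6*15 = √(-13) - 90 = I*√13 - 90 = -90 + I*√13)
-1994*39 + T(432, -519) = -1994*39 + (-90 + I*√13) = -77766 + (-90 + I*√13) = -77856 + I*√13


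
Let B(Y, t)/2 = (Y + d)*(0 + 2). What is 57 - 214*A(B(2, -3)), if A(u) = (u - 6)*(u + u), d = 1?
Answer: -30759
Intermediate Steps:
B(Y, t) = 4 + 4*Y (B(Y, t) = 2*((Y + 1)*(0 + 2)) = 2*((1 + Y)*2) = 2*(2 + 2*Y) = 4 + 4*Y)
A(u) = 2*u*(-6 + u) (A(u) = (-6 + u)*(2*u) = 2*u*(-6 + u))
57 - 214*A(B(2, -3)) = 57 - 428*(4 + 4*2)*(-6 + (4 + 4*2)) = 57 - 428*(4 + 8)*(-6 + (4 + 8)) = 57 - 428*12*(-6 + 12) = 57 - 428*12*6 = 57 - 214*144 = 57 - 30816 = -30759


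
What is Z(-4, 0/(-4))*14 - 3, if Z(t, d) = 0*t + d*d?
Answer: -3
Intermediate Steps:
Z(t, d) = d² (Z(t, d) = 0 + d² = d²)
Z(-4, 0/(-4))*14 - 3 = (0/(-4))²*14 - 3 = (0*(-¼))²*14 - 3 = 0²*14 - 3 = 0*14 - 3 = 0 - 3 = -3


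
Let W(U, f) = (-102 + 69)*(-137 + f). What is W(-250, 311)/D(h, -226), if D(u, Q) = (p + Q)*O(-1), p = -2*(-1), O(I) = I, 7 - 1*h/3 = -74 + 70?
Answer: -2871/112 ≈ -25.634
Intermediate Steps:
h = 33 (h = 21 - 3*(-74 + 70) = 21 - 3*(-4) = 21 + 12 = 33)
p = 2 (p = -1*(-2) = 2)
W(U, f) = 4521 - 33*f (W(U, f) = -33*(-137 + f) = 4521 - 33*f)
D(u, Q) = -2 - Q (D(u, Q) = (2 + Q)*(-1) = -2 - Q)
W(-250, 311)/D(h, -226) = (4521 - 33*311)/(-2 - 1*(-226)) = (4521 - 10263)/(-2 + 226) = -5742/224 = -5742*1/224 = -2871/112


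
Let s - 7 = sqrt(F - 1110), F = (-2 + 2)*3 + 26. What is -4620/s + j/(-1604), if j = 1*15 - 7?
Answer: 2*(-2*sqrt(271) + 926317*I)/(401*(-7*I + 2*sqrt(271))) ≈ -28.549 + 134.25*I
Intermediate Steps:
F = 26 (F = 0*3 + 26 = 0 + 26 = 26)
j = 8 (j = 15 - 7 = 8)
s = 7 + 2*I*sqrt(271) (s = 7 + sqrt(26 - 1110) = 7 + sqrt(-1084) = 7 + 2*I*sqrt(271) ≈ 7.0 + 32.924*I)
-4620/s + j/(-1604) = -4620/(7 + 2*I*sqrt(271)) + 8/(-1604) = -4620/(7 + 2*I*sqrt(271)) + 8*(-1/1604) = -4620/(7 + 2*I*sqrt(271)) - 2/401 = -2/401 - 4620/(7 + 2*I*sqrt(271))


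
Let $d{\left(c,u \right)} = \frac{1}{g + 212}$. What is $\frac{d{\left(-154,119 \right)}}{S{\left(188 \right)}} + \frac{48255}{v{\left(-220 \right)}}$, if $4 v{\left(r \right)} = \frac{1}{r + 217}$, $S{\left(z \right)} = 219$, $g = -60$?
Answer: $- \frac{19275749279}{33288} \approx -5.7906 \cdot 10^{5}$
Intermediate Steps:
$d{\left(c,u \right)} = \frac{1}{152}$ ($d{\left(c,u \right)} = \frac{1}{-60 + 212} = \frac{1}{152}$)
$v{\left(r \right)} = \frac{1}{4 \left(217 + r\right)}$ ($v{\left(r \right)} = \frac{1}{4 \left(r + 217\right)} = \frac{1}{4 \left(217 + r\right)}$)
$\frac{d{\left(-154,119 \right)}}{S{\left(188 \right)}} + \frac{48255}{v{\left(-220 \right)}} = \frac{1}{152 \cdot 219} + \frac{48255}{\frac{1}{4} \frac{1}{217 - 220}} = \frac{1}{152} \cdot \frac{1}{219} + \frac{48255}{\frac{1}{4} \frac{1}{-3}} = \frac{1}{33288} + \frac{48255}{\frac{1}{4} \left(- \frac{1}{3}\right)} = \frac{1}{33288} + \frac{48255}{- \frac{1}{12}} = \frac{1}{33288} + 48255 \left(-12\right) = \frac{1}{33288} - 579060 = - \frac{19275749279}{33288}$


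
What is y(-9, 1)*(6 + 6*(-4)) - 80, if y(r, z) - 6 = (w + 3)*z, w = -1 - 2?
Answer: -188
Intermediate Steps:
w = -3
y(r, z) = 6 (y(r, z) = 6 + (-3 + 3)*z = 6 + 0*z = 6 + 0 = 6)
y(-9, 1)*(6 + 6*(-4)) - 80 = 6*(6 + 6*(-4)) - 80 = 6*(6 - 24) - 80 = 6*(-18) - 80 = -108 - 80 = -188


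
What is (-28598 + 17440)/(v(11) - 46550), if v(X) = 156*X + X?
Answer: 11158/44823 ≈ 0.24893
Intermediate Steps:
v(X) = 157*X
(-28598 + 17440)/(v(11) - 46550) = (-28598 + 17440)/(157*11 - 46550) = -11158/(1727 - 46550) = -11158/(-44823) = -11158*(-1/44823) = 11158/44823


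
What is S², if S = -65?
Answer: 4225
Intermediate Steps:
S² = (-65)² = 4225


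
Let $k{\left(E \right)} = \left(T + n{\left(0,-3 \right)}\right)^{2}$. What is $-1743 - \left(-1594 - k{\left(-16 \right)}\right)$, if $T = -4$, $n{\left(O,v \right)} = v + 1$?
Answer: $-113$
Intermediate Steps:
$n{\left(O,v \right)} = 1 + v$
$k{\left(E \right)} = 36$ ($k{\left(E \right)} = \left(-4 + \left(1 - 3\right)\right)^{2} = \left(-4 - 2\right)^{2} = \left(-6\right)^{2} = 36$)
$-1743 - \left(-1594 - k{\left(-16 \right)}\right) = -1743 - \left(-1594 - 36\right) = -1743 - -1630 = -1743 + 1630 = -113$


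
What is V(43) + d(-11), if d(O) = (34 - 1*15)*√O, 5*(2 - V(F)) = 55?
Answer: -9 + 19*I*√11 ≈ -9.0 + 63.016*I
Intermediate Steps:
V(F) = -9 (V(F) = 2 - ⅕*55 = 2 - 11 = -9)
d(O) = 19*√O (d(O) = (34 - 15)*√O = 19*√O)
V(43) + d(-11) = -9 + 19*√(-11) = -9 + 19*(I*√11) = -9 + 19*I*√11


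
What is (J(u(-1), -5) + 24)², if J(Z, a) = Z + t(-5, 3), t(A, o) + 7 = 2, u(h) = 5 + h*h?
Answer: 625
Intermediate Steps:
u(h) = 5 + h²
t(A, o) = -5 (t(A, o) = -7 + 2 = -5)
J(Z, a) = -5 + Z (J(Z, a) = Z - 5 = -5 + Z)
(J(u(-1), -5) + 24)² = ((-5 + (5 + (-1)²)) + 24)² = ((-5 + (5 + 1)) + 24)² = ((-5 + 6) + 24)² = (1 + 24)² = 25² = 625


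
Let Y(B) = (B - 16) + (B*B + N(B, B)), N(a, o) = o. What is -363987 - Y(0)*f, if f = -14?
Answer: -364211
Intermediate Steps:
Y(B) = -16 + B² + 2*B (Y(B) = (B - 16) + (B*B + B) = (-16 + B) + (B² + B) = (-16 + B) + (B + B²) = -16 + B² + 2*B)
-363987 - Y(0)*f = -363987 - (-16 + 0² + 2*0)*(-14) = -363987 - (-16 + 0 + 0)*(-14) = -363987 - (-16)*(-14) = -363987 - 1*224 = -363987 - 224 = -364211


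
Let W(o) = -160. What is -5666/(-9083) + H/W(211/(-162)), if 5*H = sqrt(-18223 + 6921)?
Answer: 5666/9083 - I*sqrt(11302)/800 ≈ 0.6238 - 0.13289*I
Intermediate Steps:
H = I*sqrt(11302)/5 (H = sqrt(-18223 + 6921)/5 = sqrt(-11302)/5 = (I*sqrt(11302))/5 = I*sqrt(11302)/5 ≈ 21.262*I)
-5666/(-9083) + H/W(211/(-162)) = -5666/(-9083) + (I*sqrt(11302)/5)/(-160) = -5666*(-1/9083) + (I*sqrt(11302)/5)*(-1/160) = 5666/9083 - I*sqrt(11302)/800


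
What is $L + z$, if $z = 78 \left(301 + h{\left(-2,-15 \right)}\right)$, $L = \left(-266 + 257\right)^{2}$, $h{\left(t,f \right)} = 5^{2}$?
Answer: $25509$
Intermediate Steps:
$h{\left(t,f \right)} = 25$
$L = 81$ ($L = \left(-9\right)^{2} = 81$)
$z = 25428$ ($z = 78 \left(301 + 25\right) = 78 \cdot 326 = 25428$)
$L + z = 81 + 25428 = 25509$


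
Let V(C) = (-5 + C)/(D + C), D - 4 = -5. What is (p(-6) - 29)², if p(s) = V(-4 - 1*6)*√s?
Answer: 100411/121 - 870*I*√6/11 ≈ 829.84 - 193.73*I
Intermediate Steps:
D = -1 (D = 4 - 5 = -1)
V(C) = (-5 + C)/(-1 + C)
p(s) = 15*√s/11 (p(s) = ((-5 + (-4 - 1*6))/(-1 + (-4 - 1*6)))*√s = ((-5 + (-4 - 6))/(-1 + (-4 - 6)))*√s = ((-5 - 10)/(-1 - 10))*√s = (-15/(-11))*√s = (-1/11*(-15))*√s = 15*√s/11)
(p(-6) - 29)² = (15*√(-6)/11 - 29)² = (15*(I*√6)/11 - 29)² = (15*I*√6/11 - 29)² = (-29 + 15*I*√6/11)²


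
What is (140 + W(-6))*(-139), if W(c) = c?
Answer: -18626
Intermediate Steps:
(140 + W(-6))*(-139) = (140 - 6)*(-139) = 134*(-139) = -18626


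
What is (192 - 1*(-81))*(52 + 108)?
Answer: 43680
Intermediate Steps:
(192 - 1*(-81))*(52 + 108) = (192 + 81)*160 = 273*160 = 43680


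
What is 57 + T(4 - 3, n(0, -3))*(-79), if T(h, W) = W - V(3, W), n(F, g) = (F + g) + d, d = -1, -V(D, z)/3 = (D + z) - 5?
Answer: 1795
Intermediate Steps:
V(D, z) = 15 - 3*D - 3*z (V(D, z) = -3*((D + z) - 5) = -3*(-5 + D + z) = 15 - 3*D - 3*z)
n(F, g) = -1 + F + g (n(F, g) = (F + g) - 1 = -1 + F + g)
T(h, W) = -6 + 4*W (T(h, W) = W - (15 - 3*3 - 3*W) = W - (15 - 9 - 3*W) = W - (6 - 3*W) = W + (-6 + 3*W) = -6 + 4*W)
57 + T(4 - 3, n(0, -3))*(-79) = 57 + (-6 + 4*(-1 + 0 - 3))*(-79) = 57 + (-6 + 4*(-4))*(-79) = 57 + (-6 - 16)*(-79) = 57 - 22*(-79) = 57 + 1738 = 1795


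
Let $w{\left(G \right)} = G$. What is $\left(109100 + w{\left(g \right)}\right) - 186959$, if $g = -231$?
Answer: $-78090$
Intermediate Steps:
$\left(109100 + w{\left(g \right)}\right) - 186959 = \left(109100 - 231\right) - 186959 = 108869 - 186959 = -78090$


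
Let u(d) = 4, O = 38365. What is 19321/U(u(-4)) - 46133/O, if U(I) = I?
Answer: 741065633/153460 ≈ 4829.0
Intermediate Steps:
19321/U(u(-4)) - 46133/O = 19321/4 - 46133/38365 = 741065633/153460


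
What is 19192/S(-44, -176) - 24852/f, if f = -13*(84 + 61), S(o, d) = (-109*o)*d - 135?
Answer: 20944651892/1591375435 ≈ 13.161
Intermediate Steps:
S(o, d) = -135 - 109*d*o (S(o, d) = -109*d*o - 135 = -135 - 109*d*o)
f = -1885 (f = -13*145 = -1885)
19192/S(-44, -176) - 24852/f = 19192/(-135 - 109*(-176)*(-44)) - 24852/(-1885) = 19192/(-135 - 844096) - 24852*(-1/1885) = 19192/(-844231) + 24852/1885 = 19192*(-1/844231) + 24852/1885 = -19192/844231 + 24852/1885 = 20944651892/1591375435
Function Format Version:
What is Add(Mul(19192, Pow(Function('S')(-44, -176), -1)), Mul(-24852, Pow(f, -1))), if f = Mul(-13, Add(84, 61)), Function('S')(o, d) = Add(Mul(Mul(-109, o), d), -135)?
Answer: Rational(20944651892, 1591375435) ≈ 13.161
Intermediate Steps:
Function('S')(o, d) = Add(-135, Mul(-109, d, o)) (Function('S')(o, d) = Add(Mul(-109, d, o), -135) = Add(-135, Mul(-109, d, o)))
f = -1885 (f = Mul(-13, 145) = -1885)
Add(Mul(19192, Pow(Function('S')(-44, -176), -1)), Mul(-24852, Pow(f, -1))) = Add(Mul(19192, Pow(Add(-135, Mul(-109, -176, -44)), -1)), Mul(-24852, Pow(-1885, -1))) = Add(Mul(19192, Pow(Add(-135, -844096), -1)), Mul(-24852, Rational(-1, 1885))) = Add(Mul(19192, Pow(-844231, -1)), Rational(24852, 1885)) = Add(Mul(19192, Rational(-1, 844231)), Rational(24852, 1885)) = Add(Rational(-19192, 844231), Rational(24852, 1885)) = Rational(20944651892, 1591375435)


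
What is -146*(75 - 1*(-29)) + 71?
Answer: -15113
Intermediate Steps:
-146*(75 - 1*(-29)) + 71 = -146*(75 + 29) + 71 = -146*104 + 71 = -15184 + 71 = -15113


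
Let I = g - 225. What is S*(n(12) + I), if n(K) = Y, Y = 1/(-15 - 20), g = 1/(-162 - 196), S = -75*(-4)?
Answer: -84589290/1253 ≈ -67509.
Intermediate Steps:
S = 300
g = -1/358 (g = 1/(-358) = -1/358 ≈ -0.0027933)
Y = -1/35 (Y = 1/(-35) = -1/35 ≈ -0.028571)
n(K) = -1/35
I = -80551/358 (I = -1/358 - 225 = -80551/358 ≈ -225.00)
S*(n(12) + I) = 300*(-1/35 - 80551/358) = 300*(-2819643/12530) = -84589290/1253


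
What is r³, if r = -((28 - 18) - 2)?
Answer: -512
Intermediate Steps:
r = -8 (r = -(10 - 2) = -1*8 = -8)
r³ = (-8)³ = -512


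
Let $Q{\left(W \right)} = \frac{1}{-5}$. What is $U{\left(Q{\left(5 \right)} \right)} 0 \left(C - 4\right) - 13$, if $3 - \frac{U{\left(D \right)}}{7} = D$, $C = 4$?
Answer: $-13$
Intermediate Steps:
$Q{\left(W \right)} = - \frac{1}{5}$
$U{\left(D \right)} = 21 - 7 D$
$U{\left(Q{\left(5 \right)} \right)} 0 \left(C - 4\right) - 13 = \left(21 - - \frac{7}{5}\right) 0 \left(4 - 4\right) - 13 = \left(21 + \frac{7}{5}\right) 0 \cdot 0 - 13 = \frac{112}{5} \cdot 0 - 13 = 0 - 13 = -13$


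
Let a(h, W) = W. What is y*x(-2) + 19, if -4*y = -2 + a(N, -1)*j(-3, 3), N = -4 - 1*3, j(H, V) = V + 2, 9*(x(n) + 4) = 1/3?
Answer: 1303/108 ≈ 12.065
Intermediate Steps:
x(n) = -107/27 (x(n) = -4 + (1/9)/3 = -4 + (1/9)*(1/3) = -4 + 1/27 = -107/27)
j(H, V) = 2 + V
N = -7 (N = -4 - 3 = -7)
y = 7/4 (y = -(-2 - (2 + 3))/4 = -(-2 - 1*5)/4 = -(-2 - 5)/4 = -1/4*(-7) = 7/4 ≈ 1.7500)
y*x(-2) + 19 = (7/4)*(-107/27) + 19 = -749/108 + 19 = 1303/108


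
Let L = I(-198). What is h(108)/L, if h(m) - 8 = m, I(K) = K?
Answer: -58/99 ≈ -0.58586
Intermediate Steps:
h(m) = 8 + m
L = -198
h(108)/L = (8 + 108)/(-198) = 116*(-1/198) = -58/99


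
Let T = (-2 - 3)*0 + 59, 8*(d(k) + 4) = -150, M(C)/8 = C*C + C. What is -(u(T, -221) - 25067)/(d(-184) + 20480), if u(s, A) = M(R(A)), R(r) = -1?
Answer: 100268/81829 ≈ 1.2253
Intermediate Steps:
M(C) = 8*C + 8*C**2 (M(C) = 8*(C*C + C) = 8*(C**2 + C) = 8*(C + C**2) = 8*C + 8*C**2)
d(k) = -91/4 (d(k) = -4 + (1/8)*(-150) = -4 - 75/4 = -91/4)
T = 59 (T = -5*0 + 59 = 0 + 59 = 59)
u(s, A) = 0 (u(s, A) = 8*(-1)*(1 - 1) = 8*(-1)*0 = 0)
-(u(T, -221) - 25067)/(d(-184) + 20480) = -(0 - 25067)/(-91/4 + 20480) = -(-25067)/81829/4 = -(-25067)*4/81829 = -1*(-100268/81829) = 100268/81829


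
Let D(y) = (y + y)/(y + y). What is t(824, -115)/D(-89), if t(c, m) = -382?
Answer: -382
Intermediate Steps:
D(y) = 1 (D(y) = (2*y)/((2*y)) = (2*y)*(1/(2*y)) = 1)
t(824, -115)/D(-89) = -382/1 = -382*1 = -382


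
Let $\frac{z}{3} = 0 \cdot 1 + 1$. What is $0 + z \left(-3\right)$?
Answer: $-9$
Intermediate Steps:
$z = 3$ ($z = 3 \left(0 \cdot 1 + 1\right) = 3 \left(0 + 1\right) = 3 \cdot 1 = 3$)
$0 + z \left(-3\right) = 0 + 3 \left(-3\right) = 0 - 9 = -9$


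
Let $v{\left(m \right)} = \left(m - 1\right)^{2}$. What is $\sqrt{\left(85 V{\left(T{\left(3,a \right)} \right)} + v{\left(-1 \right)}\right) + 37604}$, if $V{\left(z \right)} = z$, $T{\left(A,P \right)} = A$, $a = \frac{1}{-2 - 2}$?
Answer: $3 \sqrt{4207} \approx 194.58$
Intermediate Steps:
$a = - \frac{1}{4}$ ($a = \frac{1}{-4} = - \frac{1}{4} \approx -0.25$)
$v{\left(m \right)} = \left(-1 + m\right)^{2}$
$\sqrt{\left(85 V{\left(T{\left(3,a \right)} \right)} + v{\left(-1 \right)}\right) + 37604} = \sqrt{\left(85 \cdot 3 + \left(-1 - 1\right)^{2}\right) + 37604} = \sqrt{\left(255 + \left(-2\right)^{2}\right) + 37604} = \sqrt{\left(255 + 4\right) + 37604} = \sqrt{259 + 37604} = \sqrt{37863} = 3 \sqrt{4207}$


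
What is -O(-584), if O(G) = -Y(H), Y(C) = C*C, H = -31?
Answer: 961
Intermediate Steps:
Y(C) = C**2
O(G) = -961 (O(G) = -1*(-31)**2 = -1*961 = -961)
-O(-584) = -1*(-961) = 961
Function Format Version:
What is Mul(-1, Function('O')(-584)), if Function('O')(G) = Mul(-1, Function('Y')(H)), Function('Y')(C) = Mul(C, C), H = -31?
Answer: 961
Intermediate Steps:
Function('Y')(C) = Pow(C, 2)
Function('O')(G) = -961 (Function('O')(G) = Mul(-1, Pow(-31, 2)) = Mul(-1, 961) = -961)
Mul(-1, Function('O')(-584)) = Mul(-1, -961) = 961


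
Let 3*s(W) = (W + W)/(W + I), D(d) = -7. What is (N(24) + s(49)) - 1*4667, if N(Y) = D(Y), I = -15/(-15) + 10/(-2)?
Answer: -630892/135 ≈ -4673.3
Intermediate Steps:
I = -4 (I = -15*(-1/15) + 10*(-½) = 1 - 5 = -4)
N(Y) = -7
s(W) = 2*W/(3*(-4 + W)) (s(W) = ((W + W)/(W - 4))/3 = ((2*W)/(-4 + W))/3 = (2*W/(-4 + W))/3 = 2*W/(3*(-4 + W)))
(N(24) + s(49)) - 1*4667 = (-7 + (⅔)*49/(-4 + 49)) - 1*4667 = (-7 + (⅔)*49/45) - 4667 = (-7 + (⅔)*49*(1/45)) - 4667 = (-7 + 98/135) - 4667 = -847/135 - 4667 = -630892/135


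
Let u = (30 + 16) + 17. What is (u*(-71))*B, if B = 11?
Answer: -49203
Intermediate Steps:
u = 63 (u = 46 + 17 = 63)
(u*(-71))*B = (63*(-71))*11 = -4473*11 = -49203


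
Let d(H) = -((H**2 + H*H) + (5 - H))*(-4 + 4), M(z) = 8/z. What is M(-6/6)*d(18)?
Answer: 0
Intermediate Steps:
d(H) = 0 (d(H) = -((H**2 + H**2) + (5 - H))*0 = -(2*H**2 + (5 - H))*0 = -(5 - H + 2*H**2)*0 = -1*0 = 0)
M(-6/6)*d(18) = (8/((-6/6)))*0 = (8/((-6*1/6)))*0 = (8/(-1))*0 = (8*(-1))*0 = -8*0 = 0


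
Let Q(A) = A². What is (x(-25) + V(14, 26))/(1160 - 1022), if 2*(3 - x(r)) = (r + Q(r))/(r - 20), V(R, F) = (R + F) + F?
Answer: 227/414 ≈ 0.54831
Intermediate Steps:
V(R, F) = R + 2*F (V(R, F) = (F + R) + F = R + 2*F)
x(r) = 3 - (r + r²)/(2*(-20 + r)) (x(r) = 3 - (r + r²)/(2*(r - 20)) = 3 - (r + r²)/(2*(-20 + r)))
(x(-25) + V(14, 26))/(1160 - 1022) = ((-120 - 1*(-25)² + 5*(-25))/(2*(-20 - 25)) + (14 + 2*26))/(1160 - 1022) = ((½)*(-120 - 1*625 - 125)/(-45) + (14 + 52))/138 = ((½)*(-1/45)*(-120 - 625 - 125) + 66)*(1/138) = ((½)*(-1/45)*(-870) + 66)*(1/138) = (29/3 + 66)*(1/138) = (227/3)*(1/138) = 227/414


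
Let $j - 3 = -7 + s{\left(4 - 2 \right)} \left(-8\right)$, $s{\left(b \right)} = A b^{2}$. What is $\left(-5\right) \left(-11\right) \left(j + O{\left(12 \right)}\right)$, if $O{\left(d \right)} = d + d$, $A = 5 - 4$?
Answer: $-660$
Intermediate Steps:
$A = 1$
$O{\left(d \right)} = 2 d$
$s{\left(b \right)} = b^{2}$ ($s{\left(b \right)} = 1 b^{2} = b^{2}$)
$j = -36$ ($j = 3 + \left(-7 + \left(4 - 2\right)^{2} \left(-8\right)\right) = 3 + \left(-7 + 2^{2} \left(-8\right)\right) = 3 + \left(-7 + 4 \left(-8\right)\right) = 3 - 39 = -36$)
$\left(-5\right) \left(-11\right) \left(j + O{\left(12 \right)}\right) = \left(-5\right) \left(-11\right) \left(-36 + 2 \cdot 12\right) = 55 \left(-36 + 24\right) = 55 \left(-12\right) = -660$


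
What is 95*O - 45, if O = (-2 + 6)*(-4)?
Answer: -1565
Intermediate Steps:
O = -16 (O = 4*(-4) = -16)
95*O - 45 = 95*(-16) - 45 = -1520 - 45 = -1565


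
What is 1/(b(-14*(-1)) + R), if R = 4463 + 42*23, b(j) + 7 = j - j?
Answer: 1/5422 ≈ 0.00018443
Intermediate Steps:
b(j) = -7 (b(j) = -7 + (j - j) = -7 + 0 = -7)
R = 5429 (R = 4463 + 966 = 5429)
1/(b(-14*(-1)) + R) = 1/(-7 + 5429) = 1/5422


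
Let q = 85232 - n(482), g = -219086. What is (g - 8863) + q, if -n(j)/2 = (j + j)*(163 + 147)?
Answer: 454963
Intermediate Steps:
n(j) = -1240*j (n(j) = -2*(j + j)*(163 + 147) = -2*2*j*310 = -1240*j)
q = 682912 (q = 85232 - (-1240)*482 = 85232 - 1*(-597680) = 85232 + 597680 = 682912)
(g - 8863) + q = (-219086 - 8863) + 682912 = -227949 + 682912 = 454963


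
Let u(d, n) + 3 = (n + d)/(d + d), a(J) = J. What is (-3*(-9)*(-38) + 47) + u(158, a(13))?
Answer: -310141/316 ≈ -981.46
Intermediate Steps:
u(d, n) = -3 + (d + n)/(2*d) (u(d, n) = -3 + (n + d)/(d + d) = -3 + (d + n)/((2*d)) = -3 + (d + n)*(1/(2*d)) = -3 + (d + n)/(2*d))
(-3*(-9)*(-38) + 47) + u(158, a(13)) = (-3*(-9)*(-38) + 47) + (½)*(13 - 5*158)/158 = (27*(-38) + 47) + (½)*(1/158)*(13 - 790) = (-1026 + 47) + (½)*(1/158)*(-777) = -979 - 777/316 = -310141/316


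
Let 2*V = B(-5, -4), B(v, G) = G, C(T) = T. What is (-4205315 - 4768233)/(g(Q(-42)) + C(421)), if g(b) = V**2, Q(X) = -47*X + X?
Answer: -8973548/425 ≈ -21114.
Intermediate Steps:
Q(X) = -46*X
V = -2 (V = (1/2)*(-4) = -2)
g(b) = 4 (g(b) = (-2)**2 = 4)
(-4205315 - 4768233)/(g(Q(-42)) + C(421)) = (-4205315 - 4768233)/(4 + 421) = -8973548/425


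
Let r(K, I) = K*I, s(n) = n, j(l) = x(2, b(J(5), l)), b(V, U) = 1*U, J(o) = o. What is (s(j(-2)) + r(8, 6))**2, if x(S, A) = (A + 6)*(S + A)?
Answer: 2304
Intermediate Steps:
b(V, U) = U
x(S, A) = (6 + A)*(A + S)
j(l) = 12 + l**2 + 8*l (j(l) = l**2 + 6*l + 6*2 + l*2 = l**2 + 6*l + 12 + 2*l = 12 + l**2 + 8*l)
r(K, I) = I*K
(s(j(-2)) + r(8, 6))**2 = ((12 + (-2)**2 + 8*(-2)) + 6*8)**2 = ((12 + 4 - 16) + 48)**2 = (0 + 48)**2 = 48**2 = 2304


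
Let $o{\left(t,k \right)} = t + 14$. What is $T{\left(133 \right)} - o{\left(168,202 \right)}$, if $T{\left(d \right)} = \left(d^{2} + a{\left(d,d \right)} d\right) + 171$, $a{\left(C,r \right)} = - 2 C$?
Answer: $-17700$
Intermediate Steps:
$o{\left(t,k \right)} = 14 + t$
$T{\left(d \right)} = 171 - d^{2}$ ($T{\left(d \right)} = \left(d^{2} + - 2 d d\right) + 171 = \left(d^{2} - 2 d^{2}\right) + 171 = - d^{2} + 171 = 171 - d^{2}$)
$T{\left(133 \right)} - o{\left(168,202 \right)} = \left(171 - 133^{2}\right) - \left(14 + 168\right) = \left(171 - 17689\right) - 182 = -17518 - 182 = -17700$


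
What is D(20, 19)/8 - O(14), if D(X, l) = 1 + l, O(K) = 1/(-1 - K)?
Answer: 77/30 ≈ 2.5667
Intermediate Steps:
D(20, 19)/8 - O(14) = (1 + 19)/8 - (-1)/(1 + 14) = 20*(1/8) - (-1)/15 = 5/2 - (-1)/15 = 5/2 - 1*(-1/15) = 5/2 + 1/15 = 77/30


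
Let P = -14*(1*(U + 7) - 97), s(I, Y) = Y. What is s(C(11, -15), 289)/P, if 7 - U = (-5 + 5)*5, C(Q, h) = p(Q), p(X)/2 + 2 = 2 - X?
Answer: 289/1162 ≈ 0.24871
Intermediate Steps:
p(X) = -2*X (p(X) = -4 + 2*(2 - X) = -4 + (4 - 2*X) = -2*X)
C(Q, h) = -2*Q
U = 7 (U = 7 - (-5 + 5)*5 = 7 - 0*5 = 7 - 1*0 = 7 + 0 = 7)
P = 1162 (P = -14*(1*(7 + 7) - 97) = -14*(1*14 - 97) = -14*(14 - 97) = -14*(-83) = 1162)
s(C(11, -15), 289)/P = 289/1162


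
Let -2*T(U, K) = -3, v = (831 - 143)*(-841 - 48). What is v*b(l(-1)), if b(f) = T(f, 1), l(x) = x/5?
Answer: -917448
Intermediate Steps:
v = -611632 (v = 688*(-889) = -611632)
T(U, K) = 3/2 (T(U, K) = -1/2*(-3) = 3/2)
l(x) = x/5 (l(x) = x*(1/5) = x/5)
b(f) = 3/2
v*b(l(-1)) = -611632*3/2 = -917448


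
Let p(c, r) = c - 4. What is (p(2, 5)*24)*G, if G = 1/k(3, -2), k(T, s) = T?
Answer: -16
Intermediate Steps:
p(c, r) = -4 + c
G = 1/3 ≈ 0.33333
(p(2, 5)*24)*G = ((-4 + 2)*24)*(1/3) = -2*24*(1/3) = -48*1/3 = -16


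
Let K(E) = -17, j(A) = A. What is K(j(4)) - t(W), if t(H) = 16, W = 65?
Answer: -33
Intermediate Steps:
K(j(4)) - t(W) = -17 - 1*16 = -17 - 16 = -33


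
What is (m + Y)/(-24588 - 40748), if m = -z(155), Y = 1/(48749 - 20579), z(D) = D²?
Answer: 676784249/1840515120 ≈ 0.36771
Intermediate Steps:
Y = 1/28170 ≈ 3.5499e-5
m = -24025 (m = -1*155² = -1*24025 = -24025)
(m + Y)/(-24588 - 40748) = (-24025 + 1/28170)/(-24588 - 40748) = -676784249/28170/(-65336) = -676784249/28170*(-1/65336) = 676784249/1840515120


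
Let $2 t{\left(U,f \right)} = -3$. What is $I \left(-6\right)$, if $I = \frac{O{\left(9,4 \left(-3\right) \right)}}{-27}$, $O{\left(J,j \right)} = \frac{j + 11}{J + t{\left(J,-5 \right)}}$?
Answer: $- \frac{4}{135} \approx -0.02963$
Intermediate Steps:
$t{\left(U,f \right)} = - \frac{3}{2}$ ($t{\left(U,f \right)} = \frac{1}{2} \left(-3\right) = - \frac{3}{2}$)
$O{\left(J,j \right)} = \frac{11 + j}{- \frac{3}{2} + J}$ ($O{\left(J,j \right)} = \frac{j + 11}{J - \frac{3}{2}} = \frac{11 + j}{- \frac{3}{2} + J}$)
$I = \frac{2}{405}$ ($I = \frac{2 \frac{1}{-3 + 2 \cdot 9} \left(11 + 4 \left(-3\right)\right)}{-27} = \frac{2 \left(11 - 12\right)}{-3 + 18} \left(- \frac{1}{27}\right) = 2 \cdot \frac{1}{15} \left(-1\right) \left(- \frac{1}{27}\right) = \left(- \frac{2}{15}\right) \left(- \frac{1}{27}\right) = \frac{2}{405} \approx 0.0049383$)
$I \left(-6\right) = \frac{2}{405} \left(-6\right) = - \frac{4}{135}$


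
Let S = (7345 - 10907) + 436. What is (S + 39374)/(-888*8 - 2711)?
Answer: -36248/9815 ≈ -3.6931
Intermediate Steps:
S = -3126 (S = -3562 + 436 = -3126)
(S + 39374)/(-888*8 - 2711) = (-3126 + 39374)/(-888*8 - 2711) = 36248/(-7104 - 2711) = 36248/(-9815) = 36248*(-1/9815) = -36248/9815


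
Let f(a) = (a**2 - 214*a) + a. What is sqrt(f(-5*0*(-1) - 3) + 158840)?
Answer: 16*sqrt(623) ≈ 399.36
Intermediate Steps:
f(a) = a**2 - 213*a
sqrt(f(-5*0*(-1) - 3) + 158840) = sqrt((-5*0*(-1) - 3)*(-213 + (-5*0*(-1) - 3)) + 158840) = sqrt((0*(-1) - 3)*(-213 + (0*(-1) - 3)) + 158840) = sqrt((0 - 3)*(-213 + (0 - 3)) + 158840) = sqrt(-3*(-213 - 3) + 158840) = sqrt(-3*(-216) + 158840) = sqrt(648 + 158840) = sqrt(159488) = 16*sqrt(623)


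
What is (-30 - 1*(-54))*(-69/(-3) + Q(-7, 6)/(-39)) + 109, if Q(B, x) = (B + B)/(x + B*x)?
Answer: 77309/117 ≈ 660.76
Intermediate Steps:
Q(B, x) = 2*B/(x + B*x) (Q(B, x) = (2*B)/(x + B*x) = 2*B/(x + B*x))
(-30 - 1*(-54))*(-69/(-3) + Q(-7, 6)/(-39)) + 109 = (-30 - 1*(-54))*(-69/(-3) + (2*(-7)/(6*(1 - 7)))/(-39)) + 109 = (-30 + 54)*(-69*(-⅓) + (2*(-7)*(⅙)/(-6))*(-1/39)) + 109 = 24*(23 + (2*(-7)*(⅙)*(-⅙))*(-1/39)) + 109 = 24*(23 + (7/18)*(-1/39)) + 109 = 24*(23 - 7/702) + 109 = 24*(16139/702) + 109 = 64556/117 + 109 = 77309/117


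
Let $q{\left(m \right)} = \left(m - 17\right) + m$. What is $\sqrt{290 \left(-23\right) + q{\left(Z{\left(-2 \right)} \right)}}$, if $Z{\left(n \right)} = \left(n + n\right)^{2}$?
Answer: $11 i \sqrt{55} \approx 81.578 i$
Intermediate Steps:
$Z{\left(n \right)} = 4 n^{2}$ ($Z{\left(n \right)} = \left(2 n\right)^{2} = 4 n^{2}$)
$q{\left(m \right)} = -17 + 2 m$ ($q{\left(m \right)} = \left(-17 + m\right) + m = -17 + 2 m$)
$\sqrt{290 \left(-23\right) + q{\left(Z{\left(-2 \right)} \right)}} = \sqrt{290 \left(-23\right) - \left(17 - 2 \cdot 4 \left(-2\right)^{2}\right)} = \sqrt{-6670 - \left(17 - 2 \cdot 4 \cdot 4\right)} = \sqrt{-6670 + \left(-17 + 2 \cdot 16\right)} = \sqrt{-6670 + \left(-17 + 32\right)} = \sqrt{-6670 + 15} = \sqrt{-6655} = 11 i \sqrt{55}$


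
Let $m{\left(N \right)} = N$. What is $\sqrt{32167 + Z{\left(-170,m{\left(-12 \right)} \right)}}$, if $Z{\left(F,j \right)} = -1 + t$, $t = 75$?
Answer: $\sqrt{32241} \approx 179.56$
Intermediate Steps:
$Z{\left(F,j \right)} = 74$ ($Z{\left(F,j \right)} = -1 + 75 = 74$)
$\sqrt{32167 + Z{\left(-170,m{\left(-12 \right)} \right)}} = \sqrt{32167 + 74} = \sqrt{32241}$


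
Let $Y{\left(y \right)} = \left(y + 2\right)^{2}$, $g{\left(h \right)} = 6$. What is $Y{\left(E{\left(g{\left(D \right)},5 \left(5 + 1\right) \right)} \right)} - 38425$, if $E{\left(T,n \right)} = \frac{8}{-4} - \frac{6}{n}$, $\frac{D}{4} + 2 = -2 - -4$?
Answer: $- \frac{960624}{25} \approx -38425.0$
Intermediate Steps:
$D = 0$ ($D = -8 + 4 \left(-2 - -4\right) = -8 + 4 \left(-2 + 4\right) = -8 + 4 \cdot 2 = -8 + 8 = 0$)
$E{\left(T,n \right)} = -2 - \frac{6}{n}$ ($E{\left(T,n \right)} = 8 \left(- \frac{1}{4}\right) - \frac{6}{n} = -2 - \frac{6}{n}$)
$Y{\left(y \right)} = \left(2 + y\right)^{2}$
$Y{\left(E{\left(g{\left(D \right)},5 \left(5 + 1\right) \right)} \right)} - 38425 = \left(2 - \left(2 + \frac{6}{5 \left(5 + 1\right)}\right)\right)^{2} - 38425 = \left(2 - \left(2 + \frac{6}{5 \cdot 6}\right)\right)^{2} - 38425 = \left(2 - \left(2 + \frac{6}{30}\right)\right)^{2} - 38425 = \left(2 - \frac{11}{5}\right)^{2} - 38425 = \left(- \frac{1}{5}\right)^{2} - 38425 = \frac{1}{25} - 38425 = - \frac{960624}{25}$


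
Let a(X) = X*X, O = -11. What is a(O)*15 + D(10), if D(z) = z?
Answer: 1825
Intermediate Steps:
a(X) = X²
a(O)*15 + D(10) = (-11)²*15 + 10 = 121*15 + 10 = 1815 + 10 = 1825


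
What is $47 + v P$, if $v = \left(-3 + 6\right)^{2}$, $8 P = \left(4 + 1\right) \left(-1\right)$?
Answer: $\frac{331}{8} \approx 41.375$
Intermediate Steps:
$P = - \frac{5}{8}$ ($P = \frac{\left(4 + 1\right) \left(-1\right)}{8} = \frac{5 \left(-1\right)}{8} = \frac{1}{8} \left(-5\right) = - \frac{5}{8} \approx -0.625$)
$v = 9$ ($v = 3^{2} = 9$)
$47 + v P = 47 + 9 \left(- \frac{5}{8}\right) = 47 - \frac{45}{8} = \frac{331}{8}$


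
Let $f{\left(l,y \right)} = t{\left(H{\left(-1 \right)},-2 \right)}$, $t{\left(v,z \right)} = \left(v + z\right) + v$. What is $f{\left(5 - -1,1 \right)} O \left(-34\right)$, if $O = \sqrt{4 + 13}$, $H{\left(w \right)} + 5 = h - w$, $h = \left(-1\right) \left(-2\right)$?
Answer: $204 \sqrt{17} \approx 841.11$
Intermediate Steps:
$h = 2$
$H{\left(w \right)} = -3 - w$ ($H{\left(w \right)} = -5 - \left(-2 + w\right) = -3 - w$)
$t{\left(v,z \right)} = z + 2 v$
$f{\left(l,y \right)} = -6$ ($f{\left(l,y \right)} = -2 + 2 \left(-3 - -1\right) = -2 + 2 \left(-3 + 1\right) = -2 + 2 \left(-2\right) = -2 - 4 = -6$)
$O = \sqrt{17} \approx 4.1231$
$f{\left(5 - -1,1 \right)} O \left(-34\right) = - 6 \sqrt{17} \left(-34\right) = 204 \sqrt{17}$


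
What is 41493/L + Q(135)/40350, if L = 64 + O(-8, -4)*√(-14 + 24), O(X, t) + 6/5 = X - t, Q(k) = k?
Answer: 1488222773/2143930 + 179803*√10/3188 ≈ 872.51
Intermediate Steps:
O(X, t) = -6/5 + X - t (O(X, t) = -6/5 + (X - t) = -6/5 + X - t)
L = 64 - 26*√10/5 (L = 64 + (-6/5 - 8 - 1*(-4))*√(-14 + 24) = 64 + (-6/5 - 8 + 4)*√10 = 64 - 26*√10/5 ≈ 47.556)
41493/L + Q(135)/40350 = 41493/(64 - 26*√10/5) + 135/40350 = 41493/(64 - 26*√10/5) + 135*(1/40350) = 41493/(64 - 26*√10/5) + 9/2690 = 9/2690 + 41493/(64 - 26*√10/5)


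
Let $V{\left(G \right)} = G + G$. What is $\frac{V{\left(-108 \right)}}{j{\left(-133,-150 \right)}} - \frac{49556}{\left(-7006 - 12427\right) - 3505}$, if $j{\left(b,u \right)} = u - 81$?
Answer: $\frac{2733674}{883113} \approx 3.0955$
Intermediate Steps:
$V{\left(G \right)} = 2 G$
$j{\left(b,u \right)} = -81 + u$ ($j{\left(b,u \right)} = u - 81 = -81 + u$)
$\frac{V{\left(-108 \right)}}{j{\left(-133,-150 \right)}} - \frac{49556}{\left(-7006 - 12427\right) - 3505} = \frac{2 \left(-108\right)}{-81 - 150} - \frac{49556}{\left(-7006 - 12427\right) - 3505} = - \frac{216}{-231} - \frac{49556}{-19433 - 3505} = \left(-216\right) \left(- \frac{1}{231}\right) - \frac{49556}{-22938} = \frac{72}{77} - - \frac{24778}{11469} = \frac{72}{77} + \frac{24778}{11469} = \frac{2733674}{883113}$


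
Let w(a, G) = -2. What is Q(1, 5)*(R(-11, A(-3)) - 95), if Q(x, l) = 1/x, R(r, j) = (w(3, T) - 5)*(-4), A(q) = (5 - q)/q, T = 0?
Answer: -67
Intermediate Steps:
A(q) = (5 - q)/q
R(r, j) = 28 (R(r, j) = (-2 - 5)*(-4) = -7*(-4) = 28)
Q(1, 5)*(R(-11, A(-3)) - 95) = (28 - 95)/1 = 1*(-67) = -67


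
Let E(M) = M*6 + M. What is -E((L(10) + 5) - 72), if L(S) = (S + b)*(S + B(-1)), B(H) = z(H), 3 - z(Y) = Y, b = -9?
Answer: 371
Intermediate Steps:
z(Y) = 3 - Y
B(H) = 3 - H
L(S) = (-9 + S)*(4 + S) (L(S) = (S - 9)*(S + (3 - 1*(-1))) = (-9 + S)*(S + (3 + 1)) = (-9 + S)*(S + 4) = (-9 + S)*(4 + S))
E(M) = 7*M (E(M) = 6*M + M = 7*M)
-E((L(10) + 5) - 72) = -7*(((-36 + 10² - 5*10) + 5) - 72) = -7*(((-36 + 100 - 50) + 5) - 72) = -7*((14 + 5) - 72) = -7*(19 - 72) = -7*(-53) = -1*(-371) = 371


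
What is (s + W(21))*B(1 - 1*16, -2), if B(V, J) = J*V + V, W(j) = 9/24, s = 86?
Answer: 10365/8 ≈ 1295.6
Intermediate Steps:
W(j) = 3/8 (W(j) = 9*(1/24) = 3/8)
B(V, J) = V + J*V
(s + W(21))*B(1 - 1*16, -2) = (86 + 3/8)*((1 - 1*16)*(1 - 2)) = 691*((1 - 16)*(-1))/8 = 691*(-15*(-1))/8 = (691/8)*15 = 10365/8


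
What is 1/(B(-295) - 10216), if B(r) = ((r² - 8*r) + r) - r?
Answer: 1/79169 ≈ 1.2631e-5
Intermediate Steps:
B(r) = r² - 8*r (B(r) = (r² - 7*r) - r = r² - 8*r)
1/(B(-295) - 10216) = 1/(-295*(-8 - 295) - 10216) = 1/(-295*(-303) - 10216) = 1/(89385 - 10216) = 1/79169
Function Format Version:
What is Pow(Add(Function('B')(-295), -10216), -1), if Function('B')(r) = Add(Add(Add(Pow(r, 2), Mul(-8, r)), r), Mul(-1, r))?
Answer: Rational(1, 79169) ≈ 1.2631e-5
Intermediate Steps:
Function('B')(r) = Add(Pow(r, 2), Mul(-8, r)) (Function('B')(r) = Add(Add(Pow(r, 2), Mul(-7, r)), Mul(-1, r)) = Add(Pow(r, 2), Mul(-8, r)))
Pow(Add(Function('B')(-295), -10216), -1) = Pow(Add(Mul(-295, Add(-8, -295)), -10216), -1) = Pow(Add(Mul(-295, -303), -10216), -1) = Pow(Add(89385, -10216), -1) = Pow(79169, -1) = Rational(1, 79169)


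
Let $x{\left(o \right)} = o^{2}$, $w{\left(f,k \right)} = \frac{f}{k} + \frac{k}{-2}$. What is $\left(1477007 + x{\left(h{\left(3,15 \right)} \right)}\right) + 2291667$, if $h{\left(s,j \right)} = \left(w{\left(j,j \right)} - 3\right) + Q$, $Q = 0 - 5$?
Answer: $\frac{15075537}{4} \approx 3.7689 \cdot 10^{6}$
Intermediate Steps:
$w{\left(f,k \right)} = - \frac{k}{2} + \frac{f}{k}$ ($w{\left(f,k \right)} = \frac{f}{k} + k \left(- \frac{1}{2}\right) = \frac{f}{k} - \frac{k}{2} = - \frac{k}{2} + \frac{f}{k}$)
$Q = -5$
$h{\left(s,j \right)} = -7 - \frac{j}{2}$ ($h{\left(s,j \right)} = \left(\left(- \frac{j}{2} + \frac{j}{j}\right) - 3\right) - 5 = \left(\left(- \frac{j}{2} + 1\right) - 3\right) - 5 = \left(\left(1 - \frac{j}{2}\right) - 3\right) - 5 = \left(-2 - \frac{j}{2}\right) - 5 = -7 - \frac{j}{2}$)
$\left(1477007 + x{\left(h{\left(3,15 \right)} \right)}\right) + 2291667 = \left(1477007 + \left(-7 - \frac{15}{2}\right)^{2}\right) + 2291667 = \left(1477007 + \left(- \frac{29}{2}\right)^{2}\right) + 2291667 = \left(1477007 + \frac{841}{4}\right) + 2291667 = \frac{5908869}{4} + 2291667 = \frac{15075537}{4}$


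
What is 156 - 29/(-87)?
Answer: 469/3 ≈ 156.33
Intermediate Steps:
156 - 29/(-87) = 156 - 29*(-1/87) = 156 + 1/3 = 469/3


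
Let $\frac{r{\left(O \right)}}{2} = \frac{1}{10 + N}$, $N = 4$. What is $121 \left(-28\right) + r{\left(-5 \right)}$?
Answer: $- \frac{23715}{7} \approx -3387.9$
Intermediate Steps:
$r{\left(O \right)} = \frac{1}{7}$ ($r{\left(O \right)} = \frac{2}{10 + 4} = \frac{2}{14} = 2 \cdot \frac{1}{14} = \frac{1}{7}$)
$121 \left(-28\right) + r{\left(-5 \right)} = 121 \left(-28\right) + \frac{1}{7} = -3388 + \frac{1}{7} = - \frac{23715}{7}$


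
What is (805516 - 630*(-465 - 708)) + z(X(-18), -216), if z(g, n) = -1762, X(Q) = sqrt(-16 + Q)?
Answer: 1542744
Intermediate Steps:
(805516 - 630*(-465 - 708)) + z(X(-18), -216) = (805516 - 630*(-465 - 708)) - 1762 = (805516 - 630*(-1173)) - 1762 = (805516 + 738990) - 1762 = 1544506 - 1762 = 1542744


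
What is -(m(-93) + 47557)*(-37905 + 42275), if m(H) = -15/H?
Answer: -6442568640/31 ≈ -2.0782e+8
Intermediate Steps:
-(m(-93) + 47557)*(-37905 + 42275) = -(-15/(-93) + 47557)*(-37905 + 42275) = -(-15*(-1/93) + 47557)*4370 = -(5/31 + 47557)*4370 = -1474272*4370/31 = -1*6442568640/31 = -6442568640/31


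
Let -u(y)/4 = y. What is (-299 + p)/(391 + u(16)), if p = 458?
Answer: 53/109 ≈ 0.48624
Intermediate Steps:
u(y) = -4*y
(-299 + p)/(391 + u(16)) = (-299 + 458)/(391 - 4*16) = 159/(391 - 64) = 159/327 = 159*(1/327) = 53/109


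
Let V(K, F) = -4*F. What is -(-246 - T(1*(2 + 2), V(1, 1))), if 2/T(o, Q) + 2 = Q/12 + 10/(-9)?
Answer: 7608/31 ≈ 245.42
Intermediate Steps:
T(o, Q) = 2/(-28/9 + Q/12) (T(o, Q) = 2/(-2 + (Q/12 + 10/(-9))) = 2/(-2 + (Q*(1/12) + 10*(-1/9))) = 2/(-2 + (Q/12 - 10/9)) = 2/(-2 + (-10/9 + Q/12)) = 2/(-28/9 + Q/12))
-(-246 - T(1*(2 + 2), V(1, 1))) = -(-246 - 72/(-112 + 3*(-4*1))) = -(-246 - 72/(-112 + 3*(-4))) = -(-246 - 72/(-112 - 12)) = -(-246 - 72/(-124)) = -(-246 - 72*(-1)/124) = -(-246 - 1*(-18/31)) = -(-246 + 18/31) = -1*(-7608/31) = 7608/31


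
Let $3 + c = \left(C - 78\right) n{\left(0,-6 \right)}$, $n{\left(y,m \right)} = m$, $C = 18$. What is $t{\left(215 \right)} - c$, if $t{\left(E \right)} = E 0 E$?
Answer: $-357$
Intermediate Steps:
$t{\left(E \right)} = 0$ ($t{\left(E \right)} = 0 E = 0$)
$c = 357$ ($c = -3 + \left(18 - 78\right) \left(-6\right) = -3 - -360 = -3 + 360 = 357$)
$t{\left(215 \right)} - c = 0 - 357 = -357$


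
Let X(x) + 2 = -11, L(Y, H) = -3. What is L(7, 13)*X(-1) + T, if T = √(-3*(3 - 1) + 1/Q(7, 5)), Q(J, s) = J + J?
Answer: 39 + I*√1162/14 ≈ 39.0 + 2.4349*I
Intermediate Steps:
Q(J, s) = 2*J
X(x) = -13 (X(x) = -2 - 11 = -13)
T = I*√1162/14 (T = √(-3*(3 - 1) + 1/(2*7)) = √(-3*2 + 1/14) = √(-6 + 1/14) = √(-83/14) = I*√1162/14 ≈ 2.4349*I)
L(7, 13)*X(-1) + T = -3*(-13) + I*√1162/14 = 39 + I*√1162/14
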